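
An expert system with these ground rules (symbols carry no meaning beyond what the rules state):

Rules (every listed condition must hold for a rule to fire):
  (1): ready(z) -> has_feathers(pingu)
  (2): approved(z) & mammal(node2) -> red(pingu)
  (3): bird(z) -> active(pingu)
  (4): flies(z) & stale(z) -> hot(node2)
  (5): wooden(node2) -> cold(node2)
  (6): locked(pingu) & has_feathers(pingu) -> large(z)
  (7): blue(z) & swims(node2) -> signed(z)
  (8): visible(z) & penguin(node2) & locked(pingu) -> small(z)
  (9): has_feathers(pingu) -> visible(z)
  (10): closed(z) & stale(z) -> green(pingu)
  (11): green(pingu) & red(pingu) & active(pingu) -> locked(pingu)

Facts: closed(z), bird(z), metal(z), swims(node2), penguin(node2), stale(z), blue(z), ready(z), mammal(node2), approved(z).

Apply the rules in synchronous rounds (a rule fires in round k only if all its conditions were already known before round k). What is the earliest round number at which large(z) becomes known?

[1] (1) [ready(z) -> has_feathers(pingu)]; (2) [approved(z) & mammal(node2) -> red(pingu)]; (3) [bird(z) -> active(pingu)]; (7) [blue(z) & swims(node2) -> signed(z)]; (10) [closed(z) & stale(z) -> green(pingu)]. ⇒ new: has_feathers(pingu), red(pingu), active(pingu), signed(z), green(pingu).
[2] (9) [has_feathers(pingu) -> visible(z)]; (11) [green(pingu) & red(pingu) & active(pingu) -> locked(pingu)]. ⇒ new: visible(z), locked(pingu).
[3] (6) [locked(pingu) & has_feathers(pingu) -> large(z)]; (8) [visible(z) & penguin(node2) & locked(pingu) -> small(z)]. ⇒ new: large(z), small(z).
large(z) first appears in round 3.

3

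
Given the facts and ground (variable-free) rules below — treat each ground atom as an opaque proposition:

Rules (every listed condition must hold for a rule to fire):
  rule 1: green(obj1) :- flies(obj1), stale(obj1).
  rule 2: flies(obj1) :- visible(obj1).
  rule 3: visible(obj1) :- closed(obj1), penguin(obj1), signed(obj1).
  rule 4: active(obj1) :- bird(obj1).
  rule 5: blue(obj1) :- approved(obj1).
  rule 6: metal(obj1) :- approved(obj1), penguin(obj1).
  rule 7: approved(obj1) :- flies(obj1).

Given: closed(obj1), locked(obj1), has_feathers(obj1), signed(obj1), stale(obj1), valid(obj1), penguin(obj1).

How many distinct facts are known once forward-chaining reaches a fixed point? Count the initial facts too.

13

Round 1: rule 3 [visible(obj1) :- closed(obj1), penguin(obj1), signed(obj1).]. New: visible(obj1).
Round 2: rule 2 [flies(obj1) :- visible(obj1).]. New: flies(obj1).
Round 3: rule 1 [green(obj1) :- flies(obj1), stale(obj1).]; rule 7 [approved(obj1) :- flies(obj1).]. New: green(obj1), approved(obj1).
Round 4: rule 5 [blue(obj1) :- approved(obj1).]; rule 6 [metal(obj1) :- approved(obj1), penguin(obj1).]. New: blue(obj1), metal(obj1).
Closure: {approved(obj1), blue(obj1), closed(obj1), flies(obj1), green(obj1), has_feathers(obj1), locked(obj1), metal(obj1), penguin(obj1), signed(obj1), stale(obj1), valid(obj1), visible(obj1)} — 13 facts.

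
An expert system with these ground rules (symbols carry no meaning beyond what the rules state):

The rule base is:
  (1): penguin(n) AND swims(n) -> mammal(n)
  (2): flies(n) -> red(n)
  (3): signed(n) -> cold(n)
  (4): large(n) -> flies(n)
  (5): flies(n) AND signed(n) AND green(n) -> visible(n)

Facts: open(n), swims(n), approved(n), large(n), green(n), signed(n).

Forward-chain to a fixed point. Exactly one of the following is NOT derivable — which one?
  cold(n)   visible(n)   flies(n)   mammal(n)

mammal(n)

Round 1 fires (3), (4), giving cold(n), flies(n).
Round 2 fires (2), (5), giving red(n), visible(n).
Derived: cold(n) (round 1), visible(n) (round 2), flies(n) (round 1). mammal(n) never appears in any round.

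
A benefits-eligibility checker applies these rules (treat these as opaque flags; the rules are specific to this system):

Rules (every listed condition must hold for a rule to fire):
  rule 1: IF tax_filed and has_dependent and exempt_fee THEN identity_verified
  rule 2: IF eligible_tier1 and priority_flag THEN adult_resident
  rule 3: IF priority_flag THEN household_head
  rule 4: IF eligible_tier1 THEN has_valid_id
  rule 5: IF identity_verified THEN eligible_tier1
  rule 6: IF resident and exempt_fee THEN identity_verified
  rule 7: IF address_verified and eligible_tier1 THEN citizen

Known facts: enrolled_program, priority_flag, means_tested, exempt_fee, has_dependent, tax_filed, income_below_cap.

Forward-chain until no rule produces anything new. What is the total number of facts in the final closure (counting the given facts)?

Round 1 fires rule 1, rule 3, giving identity_verified, household_head.
Round 2 fires rule 5, giving eligible_tier1.
Round 3 fires rule 2, rule 4, giving adult_resident, has_valid_id.
Closure: {adult_resident, eligible_tier1, enrolled_program, exempt_fee, has_dependent, has_valid_id, household_head, identity_verified, income_below_cap, means_tested, priority_flag, tax_filed} — 12 facts.

12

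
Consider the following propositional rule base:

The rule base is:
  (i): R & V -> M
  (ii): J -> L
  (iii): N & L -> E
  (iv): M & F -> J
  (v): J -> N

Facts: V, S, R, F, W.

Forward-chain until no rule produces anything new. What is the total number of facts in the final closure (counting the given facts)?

10

Round 1 — (i), derive M.
Round 2 — (iv), derive J.
Round 3 — (ii), (v), derive L, N.
Round 4 — (iii), derive E.
Closure: {E, F, J, L, M, N, R, S, V, W} — 10 facts.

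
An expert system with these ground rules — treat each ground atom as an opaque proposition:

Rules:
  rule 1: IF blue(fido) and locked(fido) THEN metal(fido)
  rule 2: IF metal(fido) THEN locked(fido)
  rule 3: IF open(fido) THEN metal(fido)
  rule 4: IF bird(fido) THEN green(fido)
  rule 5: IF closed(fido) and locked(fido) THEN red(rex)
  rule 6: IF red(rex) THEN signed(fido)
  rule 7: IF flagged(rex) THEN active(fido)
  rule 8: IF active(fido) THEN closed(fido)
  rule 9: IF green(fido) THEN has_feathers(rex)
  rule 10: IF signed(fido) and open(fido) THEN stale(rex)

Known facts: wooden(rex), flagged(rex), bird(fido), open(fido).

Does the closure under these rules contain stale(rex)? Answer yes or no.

Round 1 — rule 3, rule 4, rule 7, derive metal(fido), green(fido), active(fido).
Round 2 — rule 2, rule 8, rule 9, derive locked(fido), closed(fido), has_feathers(rex).
Round 3 — rule 5, derive red(rex).
Round 4 — rule 6, derive signed(fido).
Round 5 — rule 10, derive stale(rex).
stale(rex) appears in round 5, so it is derivable.

yes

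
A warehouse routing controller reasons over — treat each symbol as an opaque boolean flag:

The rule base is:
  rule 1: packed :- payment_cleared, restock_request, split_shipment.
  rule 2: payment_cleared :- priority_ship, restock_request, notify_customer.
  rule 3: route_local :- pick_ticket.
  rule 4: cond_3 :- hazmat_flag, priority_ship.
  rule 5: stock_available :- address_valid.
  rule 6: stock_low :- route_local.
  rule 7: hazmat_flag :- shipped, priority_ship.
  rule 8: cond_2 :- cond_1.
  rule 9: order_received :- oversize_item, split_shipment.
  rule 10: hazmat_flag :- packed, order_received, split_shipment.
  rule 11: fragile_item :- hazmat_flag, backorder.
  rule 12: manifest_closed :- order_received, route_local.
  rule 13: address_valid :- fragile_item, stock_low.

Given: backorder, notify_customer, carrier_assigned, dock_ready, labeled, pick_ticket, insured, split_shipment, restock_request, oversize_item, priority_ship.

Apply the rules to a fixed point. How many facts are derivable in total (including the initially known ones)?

22

Round 1: rule 2 [payment_cleared :- priority_ship, restock_request, notify_customer.]; rule 3 [route_local :- pick_ticket.]; rule 9 [order_received :- oversize_item, split_shipment.]. Adds payment_cleared, route_local, order_received.
Round 2: rule 1 [packed :- payment_cleared, restock_request, split_shipment.]; rule 6 [stock_low :- route_local.]; rule 12 [manifest_closed :- order_received, route_local.]. Adds packed, stock_low, manifest_closed.
Round 3: rule 10 [hazmat_flag :- packed, order_received, split_shipment.]. Adds hazmat_flag.
Round 4: rule 4 [cond_3 :- hazmat_flag, priority_ship.]; rule 11 [fragile_item :- hazmat_flag, backorder.]. Adds cond_3, fragile_item.
Round 5: rule 13 [address_valid :- fragile_item, stock_low.]. Adds address_valid.
Round 6: rule 5 [stock_available :- address_valid.]. Adds stock_available.
Closure: {address_valid, backorder, carrier_assigned, cond_3, dock_ready, fragile_item, hazmat_flag, insured, labeled, manifest_closed, notify_customer, order_received, oversize_item, packed, payment_cleared, pick_ticket, priority_ship, restock_request, route_local, split_shipment, stock_available, stock_low} — 22 facts.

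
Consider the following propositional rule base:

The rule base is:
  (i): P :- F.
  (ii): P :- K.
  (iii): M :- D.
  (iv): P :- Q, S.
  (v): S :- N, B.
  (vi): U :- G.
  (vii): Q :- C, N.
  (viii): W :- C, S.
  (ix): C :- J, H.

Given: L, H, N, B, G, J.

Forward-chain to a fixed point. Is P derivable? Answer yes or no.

Round 1: (v) [S :- N, B.]; (vi) [U :- G.]; (ix) [C :- J, H.]. New: S, U, C.
Round 2: (vii) [Q :- C, N.]; (viii) [W :- C, S.]. New: Q, W.
Round 3: (iv) [P :- Q, S.]. New: P.
P appears in round 3, so it is derivable.

yes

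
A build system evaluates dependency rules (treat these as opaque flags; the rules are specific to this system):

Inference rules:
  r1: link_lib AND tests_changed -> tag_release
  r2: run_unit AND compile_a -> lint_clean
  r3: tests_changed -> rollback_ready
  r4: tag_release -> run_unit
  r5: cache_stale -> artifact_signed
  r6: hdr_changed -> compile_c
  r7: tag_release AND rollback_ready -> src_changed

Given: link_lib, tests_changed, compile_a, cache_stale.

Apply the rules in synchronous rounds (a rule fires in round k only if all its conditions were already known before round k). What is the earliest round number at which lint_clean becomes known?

3

[1] r1 [link_lib AND tests_changed -> tag_release]; r3 [tests_changed -> rollback_ready]; r5 [cache_stale -> artifact_signed]. ⇒ new: tag_release, rollback_ready, artifact_signed.
[2] r4 [tag_release -> run_unit]; r7 [tag_release AND rollback_ready -> src_changed]. ⇒ new: run_unit, src_changed.
[3] r2 [run_unit AND compile_a -> lint_clean]. ⇒ new: lint_clean.
lint_clean first appears in round 3.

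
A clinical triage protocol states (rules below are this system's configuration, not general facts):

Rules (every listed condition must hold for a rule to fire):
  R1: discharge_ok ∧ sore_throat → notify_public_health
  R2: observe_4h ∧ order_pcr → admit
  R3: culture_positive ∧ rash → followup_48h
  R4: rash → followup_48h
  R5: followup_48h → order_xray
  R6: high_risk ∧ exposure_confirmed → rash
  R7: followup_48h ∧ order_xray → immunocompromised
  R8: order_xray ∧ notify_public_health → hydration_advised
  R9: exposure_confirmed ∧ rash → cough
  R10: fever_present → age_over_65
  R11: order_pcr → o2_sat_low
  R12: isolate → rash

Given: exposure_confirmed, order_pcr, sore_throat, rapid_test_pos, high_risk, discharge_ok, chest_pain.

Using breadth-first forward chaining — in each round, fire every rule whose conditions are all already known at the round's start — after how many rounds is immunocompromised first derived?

Round 1: R1 [discharge_ok ∧ sore_throat → notify_public_health]; R6 [high_risk ∧ exposure_confirmed → rash]; R11 [order_pcr → o2_sat_low]. New: notify_public_health, rash, o2_sat_low.
Round 2: R4 [rash → followup_48h]; R9 [exposure_confirmed ∧ rash → cough]. New: followup_48h, cough.
Round 3: R5 [followup_48h → order_xray]. New: order_xray.
Round 4: R7 [followup_48h ∧ order_xray → immunocompromised]; R8 [order_xray ∧ notify_public_health → hydration_advised]. New: immunocompromised, hydration_advised.
immunocompromised first appears in round 4.

4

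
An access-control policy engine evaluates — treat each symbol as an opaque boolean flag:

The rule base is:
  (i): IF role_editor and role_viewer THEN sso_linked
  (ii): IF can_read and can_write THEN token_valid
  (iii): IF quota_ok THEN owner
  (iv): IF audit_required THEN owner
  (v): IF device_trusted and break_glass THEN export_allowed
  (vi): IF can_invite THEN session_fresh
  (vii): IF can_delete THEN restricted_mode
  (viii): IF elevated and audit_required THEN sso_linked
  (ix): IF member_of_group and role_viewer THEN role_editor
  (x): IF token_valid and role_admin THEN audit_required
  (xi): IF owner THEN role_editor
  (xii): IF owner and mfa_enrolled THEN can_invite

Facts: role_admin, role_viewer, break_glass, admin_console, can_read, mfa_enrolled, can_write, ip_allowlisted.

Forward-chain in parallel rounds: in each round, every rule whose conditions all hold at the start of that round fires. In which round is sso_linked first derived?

5

[1] (ii) [IF can_read and can_write THEN token_valid]. ⇒ new: token_valid.
[2] (x) [IF token_valid and role_admin THEN audit_required]. ⇒ new: audit_required.
[3] (iv) [IF audit_required THEN owner]. ⇒ new: owner.
[4] (xi) [IF owner THEN role_editor]; (xii) [IF owner and mfa_enrolled THEN can_invite]. ⇒ new: role_editor, can_invite.
[5] (i) [IF role_editor and role_viewer THEN sso_linked]; (vi) [IF can_invite THEN session_fresh]. ⇒ new: sso_linked, session_fresh.
sso_linked first appears in round 5.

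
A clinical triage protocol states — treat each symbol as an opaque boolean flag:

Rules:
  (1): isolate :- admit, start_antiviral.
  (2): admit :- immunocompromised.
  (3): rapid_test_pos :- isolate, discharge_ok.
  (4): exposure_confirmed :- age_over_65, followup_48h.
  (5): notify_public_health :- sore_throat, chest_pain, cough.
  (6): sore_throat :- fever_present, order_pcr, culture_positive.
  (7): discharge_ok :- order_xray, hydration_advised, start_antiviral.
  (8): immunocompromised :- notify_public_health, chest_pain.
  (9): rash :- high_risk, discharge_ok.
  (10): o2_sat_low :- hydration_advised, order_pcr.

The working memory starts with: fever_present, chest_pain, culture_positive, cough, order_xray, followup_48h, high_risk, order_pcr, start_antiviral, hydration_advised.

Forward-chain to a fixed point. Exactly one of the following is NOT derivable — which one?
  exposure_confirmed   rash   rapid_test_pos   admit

exposure_confirmed

Round 1 fires (6), (7), (10), giving sore_throat, discharge_ok, o2_sat_low.
Round 2 fires (5), (9), giving notify_public_health, rash.
Round 3 fires (8), giving immunocompromised.
Round 4 fires (2), giving admit.
Round 5 fires (1), giving isolate.
Round 6 fires (3), giving rapid_test_pos.
Derived: rash (round 2), admit (round 4), rapid_test_pos (round 6). exposure_confirmed never appears in any round.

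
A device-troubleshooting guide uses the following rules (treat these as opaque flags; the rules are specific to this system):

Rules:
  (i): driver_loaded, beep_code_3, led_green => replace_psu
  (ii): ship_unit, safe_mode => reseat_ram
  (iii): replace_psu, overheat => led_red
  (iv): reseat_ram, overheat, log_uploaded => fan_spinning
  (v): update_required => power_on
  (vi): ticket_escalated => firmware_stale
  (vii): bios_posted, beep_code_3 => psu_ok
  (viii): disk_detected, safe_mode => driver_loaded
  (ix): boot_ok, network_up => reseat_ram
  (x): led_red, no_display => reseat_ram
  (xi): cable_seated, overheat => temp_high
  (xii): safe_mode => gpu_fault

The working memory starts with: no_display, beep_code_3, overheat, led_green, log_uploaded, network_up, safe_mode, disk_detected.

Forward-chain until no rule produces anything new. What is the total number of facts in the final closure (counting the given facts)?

Round 1: (viii) [disk_detected, safe_mode => driver_loaded]; (xii) [safe_mode => gpu_fault]. New: driver_loaded, gpu_fault.
Round 2: (i) [driver_loaded, beep_code_3, led_green => replace_psu]. New: replace_psu.
Round 3: (iii) [replace_psu, overheat => led_red]. New: led_red.
Round 4: (x) [led_red, no_display => reseat_ram]. New: reseat_ram.
Round 5: (iv) [reseat_ram, overheat, log_uploaded => fan_spinning]. New: fan_spinning.
Closure: {beep_code_3, disk_detected, driver_loaded, fan_spinning, gpu_fault, led_green, led_red, log_uploaded, network_up, no_display, overheat, replace_psu, reseat_ram, safe_mode} — 14 facts.

14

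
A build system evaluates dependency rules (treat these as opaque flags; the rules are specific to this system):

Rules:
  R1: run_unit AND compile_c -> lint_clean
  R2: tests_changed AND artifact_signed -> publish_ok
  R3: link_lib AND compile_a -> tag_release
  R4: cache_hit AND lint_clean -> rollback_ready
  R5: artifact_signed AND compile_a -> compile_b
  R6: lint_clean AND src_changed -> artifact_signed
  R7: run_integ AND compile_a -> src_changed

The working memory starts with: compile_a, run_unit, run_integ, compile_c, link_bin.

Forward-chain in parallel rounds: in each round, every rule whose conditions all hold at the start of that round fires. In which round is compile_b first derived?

3

Round 1 fires R1, R7, giving lint_clean, src_changed.
Round 2 fires R6, giving artifact_signed.
Round 3 fires R5, giving compile_b.
compile_b first appears in round 3.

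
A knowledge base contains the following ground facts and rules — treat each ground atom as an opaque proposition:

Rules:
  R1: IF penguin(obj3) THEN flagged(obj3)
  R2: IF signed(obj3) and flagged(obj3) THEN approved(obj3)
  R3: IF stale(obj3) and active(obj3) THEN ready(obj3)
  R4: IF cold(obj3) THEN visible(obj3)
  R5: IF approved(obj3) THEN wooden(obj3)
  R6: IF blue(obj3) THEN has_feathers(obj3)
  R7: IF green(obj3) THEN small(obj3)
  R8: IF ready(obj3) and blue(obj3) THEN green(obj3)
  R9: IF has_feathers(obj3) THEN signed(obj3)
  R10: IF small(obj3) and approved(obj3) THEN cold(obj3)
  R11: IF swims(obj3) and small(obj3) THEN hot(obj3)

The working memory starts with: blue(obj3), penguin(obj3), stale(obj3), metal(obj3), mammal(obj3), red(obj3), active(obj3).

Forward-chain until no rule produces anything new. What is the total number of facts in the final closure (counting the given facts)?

[1] R1 [IF penguin(obj3) THEN flagged(obj3)]; R3 [IF stale(obj3) and active(obj3) THEN ready(obj3)]; R6 [IF blue(obj3) THEN has_feathers(obj3)]. ⇒ new: flagged(obj3), ready(obj3), has_feathers(obj3).
[2] R8 [IF ready(obj3) and blue(obj3) THEN green(obj3)]; R9 [IF has_feathers(obj3) THEN signed(obj3)]. ⇒ new: green(obj3), signed(obj3).
[3] R2 [IF signed(obj3) and flagged(obj3) THEN approved(obj3)]; R7 [IF green(obj3) THEN small(obj3)]. ⇒ new: approved(obj3), small(obj3).
[4] R5 [IF approved(obj3) THEN wooden(obj3)]; R10 [IF small(obj3) and approved(obj3) THEN cold(obj3)]. ⇒ new: wooden(obj3), cold(obj3).
[5] R4 [IF cold(obj3) THEN visible(obj3)]. ⇒ new: visible(obj3).
Closure: {active(obj3), approved(obj3), blue(obj3), cold(obj3), flagged(obj3), green(obj3), has_feathers(obj3), mammal(obj3), metal(obj3), penguin(obj3), ready(obj3), red(obj3), signed(obj3), small(obj3), stale(obj3), visible(obj3), wooden(obj3)} — 17 facts.

17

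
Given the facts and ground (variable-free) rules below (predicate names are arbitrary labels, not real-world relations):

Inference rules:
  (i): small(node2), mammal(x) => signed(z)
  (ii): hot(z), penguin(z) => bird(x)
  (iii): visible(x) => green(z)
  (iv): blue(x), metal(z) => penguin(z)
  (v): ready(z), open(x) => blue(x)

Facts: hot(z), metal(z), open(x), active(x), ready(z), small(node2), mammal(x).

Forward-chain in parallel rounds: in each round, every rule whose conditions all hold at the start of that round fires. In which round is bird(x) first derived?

3

Round 1: (i) [small(node2), mammal(x) => signed(z)]; (v) [ready(z), open(x) => blue(x)]. New: signed(z), blue(x).
Round 2: (iv) [blue(x), metal(z) => penguin(z)]. New: penguin(z).
Round 3: (ii) [hot(z), penguin(z) => bird(x)]. New: bird(x).
bird(x) first appears in round 3.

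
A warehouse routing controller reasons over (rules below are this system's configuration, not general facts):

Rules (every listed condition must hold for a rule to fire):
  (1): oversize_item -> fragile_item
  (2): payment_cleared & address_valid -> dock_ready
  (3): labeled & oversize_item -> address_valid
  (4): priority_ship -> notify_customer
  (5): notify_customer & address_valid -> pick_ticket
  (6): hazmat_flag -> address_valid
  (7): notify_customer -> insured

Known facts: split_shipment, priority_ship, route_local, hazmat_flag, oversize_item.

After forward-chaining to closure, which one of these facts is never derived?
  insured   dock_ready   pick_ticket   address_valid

[1] (1) [oversize_item -> fragile_item]; (4) [priority_ship -> notify_customer]; (6) [hazmat_flag -> address_valid]. ⇒ new: fragile_item, notify_customer, address_valid.
[2] (5) [notify_customer & address_valid -> pick_ticket]; (7) [notify_customer -> insured]. ⇒ new: pick_ticket, insured.
Derived: pick_ticket (round 2), address_valid (round 1), insured (round 2). dock_ready never appears in any round.

dock_ready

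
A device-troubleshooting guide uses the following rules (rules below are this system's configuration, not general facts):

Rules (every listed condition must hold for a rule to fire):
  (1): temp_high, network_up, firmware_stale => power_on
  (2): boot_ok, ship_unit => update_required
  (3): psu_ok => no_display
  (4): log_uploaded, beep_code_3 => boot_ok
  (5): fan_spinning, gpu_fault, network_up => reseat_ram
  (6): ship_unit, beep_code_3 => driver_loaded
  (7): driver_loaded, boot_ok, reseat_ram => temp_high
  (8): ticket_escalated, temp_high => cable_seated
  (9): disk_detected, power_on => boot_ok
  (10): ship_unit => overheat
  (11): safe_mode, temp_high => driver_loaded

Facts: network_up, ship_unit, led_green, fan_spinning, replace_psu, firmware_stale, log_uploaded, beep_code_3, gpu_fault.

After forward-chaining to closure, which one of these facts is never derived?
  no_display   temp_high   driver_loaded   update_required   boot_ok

Round 1 — (4), (5), (6), (10), derive boot_ok, reseat_ram, driver_loaded, overheat.
Round 2 — (2), (7), derive update_required, temp_high.
Round 3 — (1), derive power_on.
Derived: temp_high (round 2), boot_ok (round 1), driver_loaded (round 1), update_required (round 2). no_display never appears in any round.

no_display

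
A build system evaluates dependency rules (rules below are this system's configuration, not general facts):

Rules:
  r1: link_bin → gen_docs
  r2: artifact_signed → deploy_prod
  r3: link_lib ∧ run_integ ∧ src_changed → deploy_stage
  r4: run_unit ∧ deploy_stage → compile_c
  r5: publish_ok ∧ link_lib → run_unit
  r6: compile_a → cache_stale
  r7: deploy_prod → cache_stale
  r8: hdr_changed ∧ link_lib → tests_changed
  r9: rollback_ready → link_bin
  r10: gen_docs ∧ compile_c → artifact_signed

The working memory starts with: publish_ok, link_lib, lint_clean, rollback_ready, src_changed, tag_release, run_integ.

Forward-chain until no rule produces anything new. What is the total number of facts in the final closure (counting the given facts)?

15

Round 1 fires r3, r5, r9, giving deploy_stage, run_unit, link_bin.
Round 2 fires r1, r4, giving gen_docs, compile_c.
Round 3 fires r10, giving artifact_signed.
Round 4 fires r2, giving deploy_prod.
Round 5 fires r7, giving cache_stale.
Closure: {artifact_signed, cache_stale, compile_c, deploy_prod, deploy_stage, gen_docs, link_bin, link_lib, lint_clean, publish_ok, rollback_ready, run_integ, run_unit, src_changed, tag_release} — 15 facts.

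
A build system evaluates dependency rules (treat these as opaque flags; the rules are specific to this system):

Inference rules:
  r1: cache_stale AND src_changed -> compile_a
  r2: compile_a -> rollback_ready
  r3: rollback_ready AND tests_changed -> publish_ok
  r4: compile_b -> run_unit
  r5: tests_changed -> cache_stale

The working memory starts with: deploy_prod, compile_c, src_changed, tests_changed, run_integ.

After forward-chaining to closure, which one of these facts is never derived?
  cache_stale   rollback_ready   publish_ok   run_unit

Round 1 — r5, derive cache_stale.
Round 2 — r1, derive compile_a.
Round 3 — r2, derive rollback_ready.
Round 4 — r3, derive publish_ok.
Derived: cache_stale (round 1), rollback_ready (round 3), publish_ok (round 4). run_unit never appears in any round.

run_unit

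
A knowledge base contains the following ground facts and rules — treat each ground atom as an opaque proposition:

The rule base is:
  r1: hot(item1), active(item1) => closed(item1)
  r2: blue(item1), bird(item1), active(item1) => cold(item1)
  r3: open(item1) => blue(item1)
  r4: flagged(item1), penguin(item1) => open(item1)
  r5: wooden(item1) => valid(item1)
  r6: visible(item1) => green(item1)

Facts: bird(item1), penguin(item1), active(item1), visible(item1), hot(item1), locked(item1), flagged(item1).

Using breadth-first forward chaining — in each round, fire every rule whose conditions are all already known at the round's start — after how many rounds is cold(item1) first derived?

[1] r1 [hot(item1), active(item1) => closed(item1)]; r4 [flagged(item1), penguin(item1) => open(item1)]; r6 [visible(item1) => green(item1)]. ⇒ new: closed(item1), open(item1), green(item1).
[2] r3 [open(item1) => blue(item1)]. ⇒ new: blue(item1).
[3] r2 [blue(item1), bird(item1), active(item1) => cold(item1)]. ⇒ new: cold(item1).
cold(item1) first appears in round 3.

3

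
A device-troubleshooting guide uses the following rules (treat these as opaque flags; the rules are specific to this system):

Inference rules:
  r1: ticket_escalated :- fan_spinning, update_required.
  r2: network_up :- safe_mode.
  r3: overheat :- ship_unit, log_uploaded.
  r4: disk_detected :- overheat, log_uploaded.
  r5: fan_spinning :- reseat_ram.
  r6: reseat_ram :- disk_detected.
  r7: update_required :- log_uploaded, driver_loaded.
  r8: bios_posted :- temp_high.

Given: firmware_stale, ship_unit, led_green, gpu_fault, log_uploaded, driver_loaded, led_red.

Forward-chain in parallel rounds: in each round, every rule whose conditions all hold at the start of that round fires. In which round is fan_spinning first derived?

4

Round 1 — r3, r7, derive overheat, update_required.
Round 2 — r4, derive disk_detected.
Round 3 — r6, derive reseat_ram.
Round 4 — r5, derive fan_spinning.
fan_spinning first appears in round 4.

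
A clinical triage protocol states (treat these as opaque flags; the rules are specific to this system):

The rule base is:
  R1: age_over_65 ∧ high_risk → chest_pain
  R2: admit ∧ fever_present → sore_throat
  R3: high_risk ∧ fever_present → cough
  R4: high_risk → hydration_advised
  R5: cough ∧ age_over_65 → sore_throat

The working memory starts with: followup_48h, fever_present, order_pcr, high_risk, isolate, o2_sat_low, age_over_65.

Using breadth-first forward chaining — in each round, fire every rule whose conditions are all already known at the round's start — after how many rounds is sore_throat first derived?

2

Round 1: R1 [age_over_65 ∧ high_risk → chest_pain]; R3 [high_risk ∧ fever_present → cough]; R4 [high_risk → hydration_advised]. Adds chest_pain, cough, hydration_advised.
Round 2: R5 [cough ∧ age_over_65 → sore_throat]. Adds sore_throat.
sore_throat first appears in round 2.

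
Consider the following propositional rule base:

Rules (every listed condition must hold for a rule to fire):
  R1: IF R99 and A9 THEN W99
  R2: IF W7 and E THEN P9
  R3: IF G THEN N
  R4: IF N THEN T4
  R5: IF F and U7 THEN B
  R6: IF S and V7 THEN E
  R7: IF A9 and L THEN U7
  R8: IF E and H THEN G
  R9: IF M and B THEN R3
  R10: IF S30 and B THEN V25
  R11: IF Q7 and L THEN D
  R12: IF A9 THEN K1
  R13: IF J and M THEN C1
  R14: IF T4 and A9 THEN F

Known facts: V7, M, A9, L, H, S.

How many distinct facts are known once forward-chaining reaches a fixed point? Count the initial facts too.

Round 1 — R6, R7, R12, derive E, U7, K1.
Round 2 — R8, derive G.
Round 3 — R3, derive N.
Round 4 — R4, derive T4.
Round 5 — R14, derive F.
Round 6 — R5, derive B.
Round 7 — R9, derive R3.
Closure: {A9, B, E, F, G, H, K1, L, M, N, R3, S, T4, U7, V7} — 15 facts.

15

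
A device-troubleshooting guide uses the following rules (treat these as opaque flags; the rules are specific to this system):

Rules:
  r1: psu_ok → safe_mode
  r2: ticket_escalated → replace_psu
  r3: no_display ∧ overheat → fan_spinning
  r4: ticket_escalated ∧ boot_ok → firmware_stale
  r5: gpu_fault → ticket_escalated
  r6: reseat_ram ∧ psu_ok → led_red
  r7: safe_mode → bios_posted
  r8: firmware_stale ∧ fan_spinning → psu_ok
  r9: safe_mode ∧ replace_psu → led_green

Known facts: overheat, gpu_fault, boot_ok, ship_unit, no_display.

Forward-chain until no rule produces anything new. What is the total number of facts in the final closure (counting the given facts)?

[1] r3 [no_display ∧ overheat → fan_spinning]; r5 [gpu_fault → ticket_escalated]. ⇒ new: fan_spinning, ticket_escalated.
[2] r2 [ticket_escalated → replace_psu]; r4 [ticket_escalated ∧ boot_ok → firmware_stale]. ⇒ new: replace_psu, firmware_stale.
[3] r8 [firmware_stale ∧ fan_spinning → psu_ok]. ⇒ new: psu_ok.
[4] r1 [psu_ok → safe_mode]. ⇒ new: safe_mode.
[5] r7 [safe_mode → bios_posted]; r9 [safe_mode ∧ replace_psu → led_green]. ⇒ new: bios_posted, led_green.
Closure: {bios_posted, boot_ok, fan_spinning, firmware_stale, gpu_fault, led_green, no_display, overheat, psu_ok, replace_psu, safe_mode, ship_unit, ticket_escalated} — 13 facts.

13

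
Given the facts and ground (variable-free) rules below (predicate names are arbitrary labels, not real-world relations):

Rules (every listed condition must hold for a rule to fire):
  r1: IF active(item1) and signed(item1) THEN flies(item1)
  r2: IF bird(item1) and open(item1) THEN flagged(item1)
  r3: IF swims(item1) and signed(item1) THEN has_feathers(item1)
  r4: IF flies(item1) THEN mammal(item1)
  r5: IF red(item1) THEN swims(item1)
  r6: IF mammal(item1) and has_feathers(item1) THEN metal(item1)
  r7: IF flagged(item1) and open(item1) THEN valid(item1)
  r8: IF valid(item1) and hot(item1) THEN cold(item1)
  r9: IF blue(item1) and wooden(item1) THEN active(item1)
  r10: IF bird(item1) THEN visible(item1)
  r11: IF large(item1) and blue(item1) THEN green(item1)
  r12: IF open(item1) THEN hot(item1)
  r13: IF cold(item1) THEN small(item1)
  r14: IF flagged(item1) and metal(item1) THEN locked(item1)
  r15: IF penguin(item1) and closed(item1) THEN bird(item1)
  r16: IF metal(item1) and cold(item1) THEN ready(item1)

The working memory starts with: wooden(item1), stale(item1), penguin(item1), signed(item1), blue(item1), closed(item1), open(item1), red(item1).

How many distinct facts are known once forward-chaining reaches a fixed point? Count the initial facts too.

Round 1: r5 [IF red(item1) THEN swims(item1)]; r9 [IF blue(item1) and wooden(item1) THEN active(item1)]; r12 [IF open(item1) THEN hot(item1)]; r15 [IF penguin(item1) and closed(item1) THEN bird(item1)]. Adds swims(item1), active(item1), hot(item1), bird(item1).
Round 2: r1 [IF active(item1) and signed(item1) THEN flies(item1)]; r2 [IF bird(item1) and open(item1) THEN flagged(item1)]; r3 [IF swims(item1) and signed(item1) THEN has_feathers(item1)]; r10 [IF bird(item1) THEN visible(item1)]. Adds flies(item1), flagged(item1), has_feathers(item1), visible(item1).
Round 3: r4 [IF flies(item1) THEN mammal(item1)]; r7 [IF flagged(item1) and open(item1) THEN valid(item1)]. Adds mammal(item1), valid(item1).
Round 4: r6 [IF mammal(item1) and has_feathers(item1) THEN metal(item1)]; r8 [IF valid(item1) and hot(item1) THEN cold(item1)]. Adds metal(item1), cold(item1).
Round 5: r13 [IF cold(item1) THEN small(item1)]; r14 [IF flagged(item1) and metal(item1) THEN locked(item1)]; r16 [IF metal(item1) and cold(item1) THEN ready(item1)]. Adds small(item1), locked(item1), ready(item1).
Closure: {active(item1), bird(item1), blue(item1), closed(item1), cold(item1), flagged(item1), flies(item1), has_feathers(item1), hot(item1), locked(item1), mammal(item1), metal(item1), open(item1), penguin(item1), ready(item1), red(item1), signed(item1), small(item1), stale(item1), swims(item1), valid(item1), visible(item1), wooden(item1)} — 23 facts.

23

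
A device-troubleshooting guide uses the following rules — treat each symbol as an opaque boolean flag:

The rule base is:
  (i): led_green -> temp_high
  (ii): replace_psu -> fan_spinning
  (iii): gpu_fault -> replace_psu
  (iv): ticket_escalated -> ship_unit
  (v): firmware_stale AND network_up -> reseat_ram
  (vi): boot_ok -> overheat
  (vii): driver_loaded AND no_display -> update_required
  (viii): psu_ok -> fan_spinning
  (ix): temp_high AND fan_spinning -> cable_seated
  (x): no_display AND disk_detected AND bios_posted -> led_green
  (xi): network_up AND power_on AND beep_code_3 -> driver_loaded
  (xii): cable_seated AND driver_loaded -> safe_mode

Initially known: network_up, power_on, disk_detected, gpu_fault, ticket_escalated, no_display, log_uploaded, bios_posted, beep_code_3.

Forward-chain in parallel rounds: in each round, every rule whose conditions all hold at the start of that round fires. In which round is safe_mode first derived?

Round 1 — (iii), (iv), (x), (xi), derive replace_psu, ship_unit, led_green, driver_loaded.
Round 2 — (i), (ii), (vii), derive temp_high, fan_spinning, update_required.
Round 3 — (ix), derive cable_seated.
Round 4 — (xii), derive safe_mode.
safe_mode first appears in round 4.

4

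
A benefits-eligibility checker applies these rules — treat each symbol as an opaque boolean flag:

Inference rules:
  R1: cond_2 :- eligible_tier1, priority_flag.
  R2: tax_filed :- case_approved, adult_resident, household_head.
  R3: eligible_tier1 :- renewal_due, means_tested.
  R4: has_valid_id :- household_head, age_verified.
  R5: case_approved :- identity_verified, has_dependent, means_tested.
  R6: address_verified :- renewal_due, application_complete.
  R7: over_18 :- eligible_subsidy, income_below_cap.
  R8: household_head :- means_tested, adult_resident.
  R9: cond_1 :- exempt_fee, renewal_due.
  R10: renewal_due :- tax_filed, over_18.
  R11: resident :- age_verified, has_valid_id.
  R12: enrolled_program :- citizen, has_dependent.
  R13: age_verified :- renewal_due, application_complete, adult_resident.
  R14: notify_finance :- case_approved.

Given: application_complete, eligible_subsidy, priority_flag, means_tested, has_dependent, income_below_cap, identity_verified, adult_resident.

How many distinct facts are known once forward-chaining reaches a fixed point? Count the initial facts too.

Round 1 fires R5, R7, R8, giving case_approved, over_18, household_head.
Round 2 fires R2, R14, giving tax_filed, notify_finance.
Round 3 fires R10, giving renewal_due.
Round 4 fires R3, R6, R13, giving eligible_tier1, address_verified, age_verified.
Round 5 fires R1, R4, giving cond_2, has_valid_id.
Round 6 fires R11, giving resident.
Closure: {address_verified, adult_resident, age_verified, application_complete, case_approved, cond_2, eligible_subsidy, eligible_tier1, has_dependent, has_valid_id, household_head, identity_verified, income_below_cap, means_tested, notify_finance, over_18, priority_flag, renewal_due, resident, tax_filed} — 20 facts.

20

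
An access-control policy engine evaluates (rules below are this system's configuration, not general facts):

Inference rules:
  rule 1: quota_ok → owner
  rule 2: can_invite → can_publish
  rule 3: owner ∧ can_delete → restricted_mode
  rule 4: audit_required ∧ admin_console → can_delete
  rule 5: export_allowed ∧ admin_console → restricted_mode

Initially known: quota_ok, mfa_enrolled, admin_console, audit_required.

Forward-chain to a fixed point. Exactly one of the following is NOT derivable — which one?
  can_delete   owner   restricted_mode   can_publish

Round 1: rule 1 [quota_ok → owner]; rule 4 [audit_required ∧ admin_console → can_delete]. Adds owner, can_delete.
Round 2: rule 3 [owner ∧ can_delete → restricted_mode]. Adds restricted_mode.
Derived: restricted_mode (round 2), can_delete (round 1), owner (round 1). can_publish never appears in any round.

can_publish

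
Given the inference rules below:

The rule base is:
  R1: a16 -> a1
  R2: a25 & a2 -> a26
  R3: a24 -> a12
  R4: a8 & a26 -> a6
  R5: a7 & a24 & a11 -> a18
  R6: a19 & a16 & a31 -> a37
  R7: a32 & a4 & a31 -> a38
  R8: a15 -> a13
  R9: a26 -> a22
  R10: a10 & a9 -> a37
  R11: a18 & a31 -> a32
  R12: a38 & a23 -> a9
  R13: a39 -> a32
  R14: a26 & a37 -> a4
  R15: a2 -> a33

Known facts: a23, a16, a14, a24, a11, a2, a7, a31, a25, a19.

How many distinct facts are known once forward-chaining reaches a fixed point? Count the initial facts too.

Round 1 — R1, R2, R3, R5, R6, R15, derive a1, a26, a12, a18, a37, a33.
Round 2 — R9, R11, R14, derive a22, a32, a4.
Round 3 — R7, derive a38.
Round 4 — R12, derive a9.
Closure: {a1, a11, a12, a14, a16, a18, a19, a2, a22, a23, a24, a25, a26, a31, a32, a33, a37, a38, a4, a7, a9} — 21 facts.

21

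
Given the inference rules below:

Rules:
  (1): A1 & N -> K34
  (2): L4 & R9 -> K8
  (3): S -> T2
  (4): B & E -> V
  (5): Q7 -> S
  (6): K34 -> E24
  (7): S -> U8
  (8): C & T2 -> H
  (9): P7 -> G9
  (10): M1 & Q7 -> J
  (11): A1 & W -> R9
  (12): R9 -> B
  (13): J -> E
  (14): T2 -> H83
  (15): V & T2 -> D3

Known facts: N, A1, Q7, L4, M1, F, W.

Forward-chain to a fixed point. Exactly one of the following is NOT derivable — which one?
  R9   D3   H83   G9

G9

[1] (1) [A1 & N -> K34]; (5) [Q7 -> S]; (10) [M1 & Q7 -> J]; (11) [A1 & W -> R9]. ⇒ new: K34, S, J, R9.
[2] (2) [L4 & R9 -> K8]; (3) [S -> T2]; (6) [K34 -> E24]; (7) [S -> U8]; (12) [R9 -> B]; (13) [J -> E]. ⇒ new: K8, T2, E24, U8, B, E.
[3] (4) [B & E -> V]; (14) [T2 -> H83]. ⇒ new: V, H83.
[4] (15) [V & T2 -> D3]. ⇒ new: D3.
Derived: H83 (round 3), R9 (round 1), D3 (round 4). G9 never appears in any round.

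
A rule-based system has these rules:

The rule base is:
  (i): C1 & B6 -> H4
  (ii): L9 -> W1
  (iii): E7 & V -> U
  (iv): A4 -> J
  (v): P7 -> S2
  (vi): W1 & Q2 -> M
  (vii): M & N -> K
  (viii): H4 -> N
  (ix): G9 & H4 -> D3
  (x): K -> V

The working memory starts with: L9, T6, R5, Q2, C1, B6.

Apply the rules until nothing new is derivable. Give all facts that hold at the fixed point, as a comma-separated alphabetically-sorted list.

Round 1 — (i), (ii), derive H4, W1.
Round 2 — (vi), (viii), derive M, N.
Round 3 — (vii), derive K.
Round 4 — (x), derive V.

B6, C1, H4, K, L9, M, N, Q2, R5, T6, V, W1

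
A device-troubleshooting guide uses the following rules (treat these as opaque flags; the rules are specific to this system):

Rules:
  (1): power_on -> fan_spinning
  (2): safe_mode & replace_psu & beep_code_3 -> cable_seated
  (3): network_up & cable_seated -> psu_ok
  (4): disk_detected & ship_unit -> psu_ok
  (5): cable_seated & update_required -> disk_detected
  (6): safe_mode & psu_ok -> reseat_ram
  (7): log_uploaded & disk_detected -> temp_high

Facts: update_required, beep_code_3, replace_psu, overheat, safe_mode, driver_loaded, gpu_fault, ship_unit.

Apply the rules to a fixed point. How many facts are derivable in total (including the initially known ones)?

12

Round 1 — (2), derive cable_seated.
Round 2 — (5), derive disk_detected.
Round 3 — (4), derive psu_ok.
Round 4 — (6), derive reseat_ram.
Closure: {beep_code_3, cable_seated, disk_detected, driver_loaded, gpu_fault, overheat, psu_ok, replace_psu, reseat_ram, safe_mode, ship_unit, update_required} — 12 facts.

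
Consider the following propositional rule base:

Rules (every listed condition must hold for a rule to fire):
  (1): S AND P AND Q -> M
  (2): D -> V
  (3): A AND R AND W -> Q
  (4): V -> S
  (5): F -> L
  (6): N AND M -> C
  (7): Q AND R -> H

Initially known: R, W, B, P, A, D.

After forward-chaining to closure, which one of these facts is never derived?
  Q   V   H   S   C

C

Round 1 fires (2), (3), giving V, Q.
Round 2 fires (4), (7), giving S, H.
Round 3 fires (1), giving M.
Derived: Q (round 1), H (round 2), S (round 2), V (round 1). C never appears in any round.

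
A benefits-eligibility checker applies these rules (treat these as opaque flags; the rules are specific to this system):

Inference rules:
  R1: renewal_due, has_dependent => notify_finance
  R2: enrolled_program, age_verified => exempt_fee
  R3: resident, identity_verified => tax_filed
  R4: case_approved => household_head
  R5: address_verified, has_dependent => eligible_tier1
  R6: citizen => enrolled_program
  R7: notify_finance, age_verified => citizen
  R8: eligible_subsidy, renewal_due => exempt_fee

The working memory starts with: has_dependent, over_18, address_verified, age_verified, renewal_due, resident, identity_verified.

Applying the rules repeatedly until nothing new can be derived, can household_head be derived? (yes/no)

no

Round 1 — R1, R3, R5, derive notify_finance, tax_filed, eligible_tier1.
Round 2 — R7, derive citizen.
Round 3 — R6, derive enrolled_program.
Round 4 — R2, derive exempt_fee.
Fixed point reached. household_head is concluded only by R4; R4 needs case_approved (never derived).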